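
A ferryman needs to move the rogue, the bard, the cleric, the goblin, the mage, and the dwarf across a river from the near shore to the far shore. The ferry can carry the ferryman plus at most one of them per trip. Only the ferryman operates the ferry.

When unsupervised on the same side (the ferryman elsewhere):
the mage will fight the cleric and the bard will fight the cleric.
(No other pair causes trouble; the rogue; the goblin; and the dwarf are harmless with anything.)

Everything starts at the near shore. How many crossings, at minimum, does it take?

Counting alone: the ferryman can take at most 1 across per trip to the far shore, so moving all 6 needs at least 6 loaded trips out, with a return between consecutive ones — at least 11 crossings.
The safety rule pushes this higher. Following every safe sequence of crossings, the most of the 6 that can be at the far shore as the ferry arrives there on crossing 11 is 5 — never all 6.
So no plan with fewer than 13 crossings exists, and this one achieves 13:
1. Ferryman goes to the far shore with the cleric.  [the near shore: the bard, the dwarf, the goblin, the mage, the rogue | the far shore: the cleric]
2. Ferryman goes back to the near shore alone.  [the near shore: the bard, the dwarf, the goblin, the mage, the rogue | the far shore: the cleric]
3. Ferryman goes to the far shore with the rogue.  [the near shore: the bard, the dwarf, the goblin, the mage | the far shore: the cleric, the rogue]
4. Ferryman goes back to the near shore alone.  [the near shore: the bard, the dwarf, the goblin, the mage | the far shore: the cleric, the rogue]
5. Ferryman goes to the far shore with the bard.  [the near shore: the dwarf, the goblin, the mage | the far shore: the bard, the cleric, the rogue]
6. Ferryman goes back to the near shore with the cleric.  [the near shore: the cleric, the dwarf, the goblin, the mage | the far shore: the bard, the rogue]
7. Ferryman goes to the far shore with the mage.  [the near shore: the cleric, the dwarf, the goblin | the far shore: the bard, the mage, the rogue]
8. Ferryman goes back to the near shore alone.  [the near shore: the cleric, the dwarf, the goblin | the far shore: the bard, the mage, the rogue]
9. Ferryman goes to the far shore with the goblin.  [the near shore: the cleric, the dwarf | the far shore: the bard, the goblin, the mage, the rogue]
10. Ferryman goes back to the near shore alone.  [the near shore: the cleric, the dwarf | the far shore: the bard, the goblin, the mage, the rogue]
11. Ferryman goes to the far shore with the dwarf.  [the near shore: the cleric | the far shore: the bard, the dwarf, the goblin, the mage, the rogue]
12. Ferryman goes back to the near shore alone.  [the near shore: the cleric | the far shore: the bard, the dwarf, the goblin, the mage, the rogue]
13. Ferryman goes to the far shore with the cleric.  [the near shore: — | the far shore: the bard, the cleric, the dwarf, the goblin, the mage, the rogue]

13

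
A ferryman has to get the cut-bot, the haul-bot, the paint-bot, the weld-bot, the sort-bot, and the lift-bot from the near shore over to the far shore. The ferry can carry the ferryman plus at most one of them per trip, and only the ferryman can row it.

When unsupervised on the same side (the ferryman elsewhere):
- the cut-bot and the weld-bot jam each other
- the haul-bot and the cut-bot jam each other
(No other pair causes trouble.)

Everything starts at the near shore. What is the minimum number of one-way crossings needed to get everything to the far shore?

Counting alone: the ferryman can take at most 1 across per trip to the far shore, so moving all 6 needs at least 6 loaded trips out, with a return between consecutive ones — at least 11 crossings.
The safety rule pushes this higher. Following every safe sequence of crossings, the most of the 6 that can be at the far shore as the ferry arrives there on crossing 11 is 5 — never all 6.
So no plan with fewer than 13 crossings exists, and this one achieves 13:
1. Ferryman goes to the far shore with the cut-bot.  [the near shore: the haul-bot, the lift-bot, the paint-bot, the sort-bot, the weld-bot | the far shore: the cut-bot]
2. Ferryman goes back to the near shore alone.  [the near shore: the haul-bot, the lift-bot, the paint-bot, the sort-bot, the weld-bot | the far shore: the cut-bot]
3. Ferryman goes to the far shore with the haul-bot.  [the near shore: the lift-bot, the paint-bot, the sort-bot, the weld-bot | the far shore: the cut-bot, the haul-bot]
4. Ferryman goes back to the near shore with the cut-bot.  [the near shore: the cut-bot, the lift-bot, the paint-bot, the sort-bot, the weld-bot | the far shore: the haul-bot]
5. Ferryman goes to the far shore with the weld-bot.  [the near shore: the cut-bot, the lift-bot, the paint-bot, the sort-bot | the far shore: the haul-bot, the weld-bot]
6. Ferryman goes back to the near shore alone.  [the near shore: the cut-bot, the lift-bot, the paint-bot, the sort-bot | the far shore: the haul-bot, the weld-bot]
7. Ferryman goes to the far shore with the paint-bot.  [the near shore: the cut-bot, the lift-bot, the sort-bot | the far shore: the haul-bot, the paint-bot, the weld-bot]
8. Ferryman goes back to the near shore alone.  [the near shore: the cut-bot, the lift-bot, the sort-bot | the far shore: the haul-bot, the paint-bot, the weld-bot]
9. Ferryman goes to the far shore with the sort-bot.  [the near shore: the cut-bot, the lift-bot | the far shore: the haul-bot, the paint-bot, the sort-bot, the weld-bot]
10. Ferryman goes back to the near shore alone.  [the near shore: the cut-bot, the lift-bot | the far shore: the haul-bot, the paint-bot, the sort-bot, the weld-bot]
11. Ferryman goes to the far shore with the lift-bot.  [the near shore: the cut-bot | the far shore: the haul-bot, the lift-bot, the paint-bot, the sort-bot, the weld-bot]
12. Ferryman goes back to the near shore alone.  [the near shore: the cut-bot | the far shore: the haul-bot, the lift-bot, the paint-bot, the sort-bot, the weld-bot]
13. Ferryman goes to the far shore with the cut-bot.  [the near shore: — | the far shore: the cut-bot, the haul-bot, the lift-bot, the paint-bot, the sort-bot, the weld-bot]

13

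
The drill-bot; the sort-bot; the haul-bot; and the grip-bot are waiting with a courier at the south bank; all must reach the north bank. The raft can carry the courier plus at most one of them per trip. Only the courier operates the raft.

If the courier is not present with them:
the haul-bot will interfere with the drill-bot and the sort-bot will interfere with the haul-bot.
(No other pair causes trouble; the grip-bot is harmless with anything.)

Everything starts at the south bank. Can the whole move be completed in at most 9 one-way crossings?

Yes — this plan uses 9 crossings (≤ 9):
1. Courier goes to the north bank with the haul-bot.
2. Courier goes back to the south bank alone.
3. Courier goes to the north bank with the drill-bot.
4. Courier goes back to the south bank with the haul-bot.
5. Courier goes to the north bank with the sort-bot.
6. Courier goes back to the south bank alone.
7. Courier goes to the north bank with the grip-bot.
8. Courier goes back to the south bank alone.
9. Courier goes to the north bank with the haul-bot.

Yes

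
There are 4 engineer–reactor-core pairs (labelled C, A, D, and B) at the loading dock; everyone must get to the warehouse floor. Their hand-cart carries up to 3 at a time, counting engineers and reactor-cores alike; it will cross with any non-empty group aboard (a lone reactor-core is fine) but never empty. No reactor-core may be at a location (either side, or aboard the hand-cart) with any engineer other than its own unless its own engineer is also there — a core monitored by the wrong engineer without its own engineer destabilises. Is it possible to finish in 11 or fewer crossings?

Yes

Yes — this plan uses 9 crossings (≤ 11):
1. engineer C and reactor-core C cross → the warehouse floor.
2. engineer C crosses ← the loading dock.
3. engineer A, engineer C, and reactor-core A cross → the warehouse floor.
4. engineer C and reactor-core C cross ← the loading dock.
5. engineer B, engineer C, and engineer D cross → the warehouse floor.
6. reactor-core A crosses ← the loading dock.
7. reactor-core A and reactor-core C cross → the warehouse floor.
8. reactor-core C crosses ← the loading dock.
9. reactor-core B, reactor-core C, and reactor-core D cross → the warehouse floor.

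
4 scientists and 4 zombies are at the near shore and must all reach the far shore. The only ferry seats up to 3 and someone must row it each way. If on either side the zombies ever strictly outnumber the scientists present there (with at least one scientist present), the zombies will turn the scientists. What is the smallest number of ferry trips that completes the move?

9

Counting alone: each trip to the far shore takes at most 3 across and each return brings at least 1 back, so after t trips out (and t−1 returns) at most 3t − (t−1) of the 8 are across; that first reaches 8 at t = 4, so at least 7 crossings are needed.
The safety rule pushes this higher. Following every safe sequence of crossings, the most of the 8 that can be at the far shore as the ferry arrives there on crossing 7 is 7 — never all 8.
So no plan with fewer than 9 crossings exists, and this one achieves 9:
1. 2 zombies → the far shore.  (the near shore: 4S 2Z; the far shore: 0S 2Z)
2. 1 zombie ← the near shore.  (the near shore: 4S 3Z; the far shore: 0S 1Z)
3. 3 zombies → the far shore.  (the near shore: 4S 0Z; the far shore: 0S 4Z)
4. 1 zombie ← the near shore.  (the near shore: 4S 1Z; the far shore: 0S 3Z)
5. 3 scientists → the far shore.  (the near shore: 1S 1Z; the far shore: 3S 3Z)
6. 1 scientist and 1 zombie ← the near shore.  (the near shore: 2S 2Z; the far shore: 2S 2Z)
7. 2 scientists → the far shore.  (the near shore: 0S 2Z; the far shore: 4S 2Z)
8. 1 zombie ← the near shore.  (the near shore: 0S 3Z; the far shore: 4S 1Z)
9. 3 zombies → the far shore.  (the near shore: 0S 0Z; the far shore: 4S 4Z)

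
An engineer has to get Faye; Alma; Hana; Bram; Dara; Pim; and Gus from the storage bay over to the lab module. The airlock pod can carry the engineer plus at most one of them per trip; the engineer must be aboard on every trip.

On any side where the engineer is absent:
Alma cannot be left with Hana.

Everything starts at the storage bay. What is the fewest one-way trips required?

13

Counting alone: the engineer can take at most 1 across per trip to the lab module, so moving all 7 needs at least 7 loaded trips out, with a return between consecutive ones — at least 13 crossings.
The plan below uses exactly 13 crossings, so it is optimal:
1. Engineer goes to the lab module with Alma.
2. Engineer goes back to the storage bay alone.
3. Engineer goes to the lab module with Faye.
4. Engineer goes back to the storage bay alone.
5. Engineer goes to the lab module with Bram.
6. Engineer goes back to the storage bay alone.
7. Engineer goes to the lab module with Dara.
8. Engineer goes back to the storage bay alone.
9. Engineer goes to the lab module with Pim.
10. Engineer goes back to the storage bay alone.
11. Engineer goes to the lab module with Gus.
12. Engineer goes back to the storage bay alone.
13. Engineer goes to the lab module with Hana.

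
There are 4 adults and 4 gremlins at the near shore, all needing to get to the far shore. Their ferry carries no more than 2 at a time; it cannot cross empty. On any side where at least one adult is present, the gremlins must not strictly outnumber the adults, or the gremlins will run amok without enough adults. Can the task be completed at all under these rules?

Following every safe sequence of crossings from the start, the most of the 8 that can be at the far shore as the ferry arrives there on crossings 1, 3, 5 is 2, 3, 4 respectively; the best ever achieved is 4 of 8.
From crossing 7 on, no configuration arises that was not already reachable earlier: only 11 distinct safe configurations (who is on which side, and where the ferry is) can ever be reached, none of them has everyone across, and every continuation just revisits them. They are: 0 adults + 0 gremlins across (ferry back at the start); 0 adults + 1 gremlin across (ferry there); 0 adults + 1 gremlin across (ferry back at the start); 0 adults + 2 gremlins across (ferry there); 0 adults + 2 gremlins across (ferry back at the start); 0 adults + 3 gremlins across (ferry there); 0 adults + 3 gremlins across (ferry back at the start); 0 adults + 4 gremlins across (ferry there); 1 adult + 1 gremlin across (ferry there); 1 adult + 1 gremlin across (ferry back at the start); 2 adults + 2 gremlins across (ferry there). So no valid plan exists.

No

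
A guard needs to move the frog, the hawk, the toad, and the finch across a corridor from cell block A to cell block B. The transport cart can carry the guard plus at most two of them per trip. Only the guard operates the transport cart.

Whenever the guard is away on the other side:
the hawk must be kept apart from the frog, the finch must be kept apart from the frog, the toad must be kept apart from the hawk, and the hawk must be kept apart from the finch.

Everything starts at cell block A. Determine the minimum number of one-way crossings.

5

Counting alone: the guard can take at most 2 across per trip to cell block B, so moving all 4 needs at least 2 loaded trips out, with a return between consecutive ones — at least 3 crossings.
The safety rule pushes this higher. Following every safe sequence of crossings, the most of the 4 that can be at cell block B as the transport cart arrives there on crossing 3 is 3 — never all 4.
So no plan with fewer than 5 crossings exists, and this one achieves 5:
1. Guard goes to cell block B with the frog and the hawk.  [cell block A: the finch, the toad | cell block B: the frog, the hawk]
2. Guard goes back to cell block A with the frog.  [cell block A: the finch, the frog, the toad | cell block B: the hawk]
3. Guard goes to cell block B with the frog and the toad.  [cell block A: the finch | cell block B: the frog, the hawk, the toad]
4. Guard goes back to cell block A with the hawk.  [cell block A: the finch, the hawk | cell block B: the frog, the toad]
5. Guard goes to cell block B with the finch and the hawk.  [cell block A: — | cell block B: the finch, the frog, the hawk, the toad]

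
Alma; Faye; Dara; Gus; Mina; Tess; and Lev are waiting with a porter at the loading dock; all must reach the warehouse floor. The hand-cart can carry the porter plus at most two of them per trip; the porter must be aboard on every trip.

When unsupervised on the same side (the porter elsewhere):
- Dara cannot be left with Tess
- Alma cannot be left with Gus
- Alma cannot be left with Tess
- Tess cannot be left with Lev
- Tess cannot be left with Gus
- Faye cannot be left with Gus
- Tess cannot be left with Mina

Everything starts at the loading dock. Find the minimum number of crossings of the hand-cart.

11

Counting alone: the porter can take at most 2 across per trip to the warehouse floor, so moving all 7 needs at least 4 loaded trips out, with a return between consecutive ones — at least 7 crossings.
The safety rule pushes this higher. Following every safe sequence of crossings, the most of the 7 that can be at the warehouse floor as the hand-cart arrives there on crossings 7, 9 is 5, 6 respectively — never all 7.
So no plan with fewer than 11 crossings exists, and this one achieves 11:
1. Porter goes to the warehouse floor with Gus and Tess.  [the loading dock: Alma, Dara, Faye, Lev, Mina | the warehouse floor: Gus, Tess]
2. Porter goes back to the loading dock with Gus.  [the loading dock: Alma, Dara, Faye, Gus, Lev, Mina | the warehouse floor: Tess]
3. Porter goes to the warehouse floor with Alma and Faye.  [the loading dock: Dara, Gus, Lev, Mina | the warehouse floor: Alma, Faye, Tess]
4. Porter goes back to the loading dock with Alma.  [the loading dock: Alma, Dara, Gus, Lev, Mina | the warehouse floor: Faye, Tess]
5. Porter goes to the warehouse floor with Alma and Dara.  [the loading dock: Gus, Lev, Mina | the warehouse floor: Alma, Dara, Faye, Tess]
6. Porter goes back to the loading dock with Tess.  [the loading dock: Gus, Lev, Mina, Tess | the warehouse floor: Alma, Dara, Faye]
7. Porter goes to the warehouse floor with Mina and Tess.  [the loading dock: Gus, Lev | the warehouse floor: Alma, Dara, Faye, Mina, Tess]
8. Porter goes back to the loading dock with Tess.  [the loading dock: Gus, Lev, Tess | the warehouse floor: Alma, Dara, Faye, Mina]
9. Porter goes to the warehouse floor with Gus and Lev.  [the loading dock: Tess | the warehouse floor: Alma, Dara, Faye, Gus, Lev, Mina]
10. Porter goes back to the loading dock with Gus.  [the loading dock: Gus, Tess | the warehouse floor: Alma, Dara, Faye, Lev, Mina]
11. Porter goes to the warehouse floor with Gus and Tess.  [the loading dock: — | the warehouse floor: Alma, Dara, Faye, Gus, Lev, Mina, Tess]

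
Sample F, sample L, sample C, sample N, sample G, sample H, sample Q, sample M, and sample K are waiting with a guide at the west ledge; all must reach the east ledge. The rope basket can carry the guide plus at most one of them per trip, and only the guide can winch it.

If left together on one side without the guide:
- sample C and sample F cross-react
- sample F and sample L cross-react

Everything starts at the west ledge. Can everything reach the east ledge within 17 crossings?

Counting alone: the guide can take at most 1 across per trip to the east ledge, so moving all 9 needs at least 9 loaded trips out, with a return between consecutive ones — at least 17 crossings.
The safety rule pushes this higher. Following every safe sequence of crossings, the most of the 9 that can be at the east ledge as the rope basket arrives there on crossing 17 is 8 — never all 9.
So the move cannot be finished within 17 crossings. (The shortest complete plan takes 19:)
1. Guide goes to the east ledge with sample F.
2. Guide goes back to the west ledge alone.
3. Guide goes to the east ledge with sample L.
4. Guide goes back to the west ledge with sample F.
5. Guide goes to the east ledge with sample C.
6. Guide goes back to the west ledge alone.
7. Guide goes to the east ledge with sample N.
8. Guide goes back to the west ledge alone.
9. Guide goes to the east ledge with sample G.
10. Guide goes back to the west ledge alone.
11. Guide goes to the east ledge with sample H.
12. Guide goes back to the west ledge alone.
13. Guide goes to the east ledge with sample Q.
14. Guide goes back to the west ledge alone.
15. Guide goes to the east ledge with sample M.
16. Guide goes back to the west ledge alone.
17. Guide goes to the east ledge with sample K.
18. Guide goes back to the west ledge alone.
19. Guide goes to the east ledge with sample F.

No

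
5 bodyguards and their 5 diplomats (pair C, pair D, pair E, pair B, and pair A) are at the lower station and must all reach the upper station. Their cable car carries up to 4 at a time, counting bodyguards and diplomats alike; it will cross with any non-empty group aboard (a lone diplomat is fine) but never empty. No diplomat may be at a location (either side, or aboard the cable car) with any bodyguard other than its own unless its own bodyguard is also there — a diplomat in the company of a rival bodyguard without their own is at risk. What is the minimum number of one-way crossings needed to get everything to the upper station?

Counting alone: each trip to the upper station takes at most 4 across and each return brings at least 1 back, so after t trips out (and t−1 returns) at most 4t − (t−1) of the 10 are across; that first reaches 10 at t = 3, so at least 5 crossings are needed.
The safety rule pushes this higher. Following every safe sequence of crossings, the most of the 10 that can be at the upper station as the cable car arrives there on crossing 5 is 9 — never all 10.
So no plan with fewer than 7 crossings exists, and this one achieves 7:
1. bodyguard C and diplomat C cross → the upper station.
2. bodyguard C crosses ← the lower station.
3. diplomat A, diplomat B, diplomat D, and diplomat E cross → the upper station.
4. diplomat C crosses ← the lower station.
5. bodyguard A, bodyguard B, bodyguard D, and bodyguard E cross → the upper station.
6. bodyguard D and diplomat D cross ← the lower station.
7. bodyguard C, bodyguard D, diplomat C, and diplomat D cross → the upper station.

7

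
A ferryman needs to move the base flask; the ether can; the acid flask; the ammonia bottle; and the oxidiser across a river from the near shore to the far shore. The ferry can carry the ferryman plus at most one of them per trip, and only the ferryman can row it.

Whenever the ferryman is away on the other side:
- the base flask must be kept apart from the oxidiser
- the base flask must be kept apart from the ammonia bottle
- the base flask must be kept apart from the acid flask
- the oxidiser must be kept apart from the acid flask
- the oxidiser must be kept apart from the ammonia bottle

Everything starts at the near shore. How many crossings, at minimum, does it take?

Whatever the first load, the items left behind include a forbidden pair without the ferryman. No opening move is safe, so no plan exists.

impossible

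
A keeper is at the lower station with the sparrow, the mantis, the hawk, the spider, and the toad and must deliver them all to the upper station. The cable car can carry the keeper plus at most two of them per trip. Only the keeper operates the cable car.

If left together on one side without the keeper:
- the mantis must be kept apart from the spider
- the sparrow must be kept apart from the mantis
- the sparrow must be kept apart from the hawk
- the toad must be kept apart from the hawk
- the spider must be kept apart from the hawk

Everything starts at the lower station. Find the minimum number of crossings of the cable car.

7

Counting alone: the keeper can take at most 2 across per trip to the upper station, so moving all 5 needs at least 3 loaded trips out, with a return between consecutive ones — at least 5 crossings.
The safety rule pushes this higher. Following every safe sequence of crossings, the most of the 5 that can be at the upper station as the cable car arrives there on crossing 5 is 4 — never all 5.
So no plan with fewer than 7 crossings exists, and this one achieves 7:
1. Keeper goes to the upper station with the hawk and the mantis.
2. Keeper goes back to the lower station alone.
3. Keeper goes to the upper station with the sparrow.
4. Keeper goes back to the lower station with the hawk and the mantis.
5. Keeper goes to the upper station with the spider and the toad.
6. Keeper goes back to the lower station alone.
7. Keeper goes to the upper station with the hawk and the mantis.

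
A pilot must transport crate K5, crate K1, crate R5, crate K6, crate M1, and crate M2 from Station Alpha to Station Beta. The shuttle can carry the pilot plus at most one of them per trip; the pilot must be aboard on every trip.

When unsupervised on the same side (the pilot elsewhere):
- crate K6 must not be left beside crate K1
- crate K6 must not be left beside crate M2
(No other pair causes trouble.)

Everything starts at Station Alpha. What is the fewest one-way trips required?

13

Counting alone: the pilot can take at most 1 across per trip to Station Beta, so moving all 6 needs at least 6 loaded trips out, with a return between consecutive ones — at least 11 crossings.
The safety rule pushes this higher. Following every safe sequence of crossings, the most of the 6 that can be at Station Beta as the shuttle arrives there on crossing 11 is 5 — never all 6.
So no plan with fewer than 13 crossings exists, and this one achieves 13:
1. Pilot goes to Station Beta with crate K6.
2. Pilot goes back to Station Alpha alone.
3. Pilot goes to Station Beta with crate K5.
4. Pilot goes back to Station Alpha alone.
5. Pilot goes to Station Beta with crate K1.
6. Pilot goes back to Station Alpha with crate K6.
7. Pilot goes to Station Beta with crate M2.
8. Pilot goes back to Station Alpha alone.
9. Pilot goes to Station Beta with crate R5.
10. Pilot goes back to Station Alpha alone.
11. Pilot goes to Station Beta with crate M1.
12. Pilot goes back to Station Alpha alone.
13. Pilot goes to Station Beta with crate K6.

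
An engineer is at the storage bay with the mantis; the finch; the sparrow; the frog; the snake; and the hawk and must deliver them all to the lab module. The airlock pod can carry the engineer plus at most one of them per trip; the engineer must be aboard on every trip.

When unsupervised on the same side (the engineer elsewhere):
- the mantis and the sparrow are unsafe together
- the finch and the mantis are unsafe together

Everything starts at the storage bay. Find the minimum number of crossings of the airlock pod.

Counting alone: the engineer can take at most 1 across per trip to the lab module, so moving all 6 needs at least 6 loaded trips out, with a return between consecutive ones — at least 11 crossings.
The safety rule pushes this higher. Following every safe sequence of crossings, the most of the 6 that can be at the lab module as the airlock pod arrives there on crossing 11 is 5 — never all 6.
So no plan with fewer than 13 crossings exists, and this one achieves 13:
1. Engineer goes to the lab module with the mantis.  [the storage bay: the finch, the frog, the hawk, the snake, the sparrow | the lab module: the mantis]
2. Engineer goes back to the storage bay alone.  [the storage bay: the finch, the frog, the hawk, the snake, the sparrow | the lab module: the mantis]
3. Engineer goes to the lab module with the finch.  [the storage bay: the frog, the hawk, the snake, the sparrow | the lab module: the finch, the mantis]
4. Engineer goes back to the storage bay with the mantis.  [the storage bay: the frog, the hawk, the mantis, the snake, the sparrow | the lab module: the finch]
5. Engineer goes to the lab module with the sparrow.  [the storage bay: the frog, the hawk, the mantis, the snake | the lab module: the finch, the sparrow]
6. Engineer goes back to the storage bay alone.  [the storage bay: the frog, the hawk, the mantis, the snake | the lab module: the finch, the sparrow]
7. Engineer goes to the lab module with the frog.  [the storage bay: the hawk, the mantis, the snake | the lab module: the finch, the frog, the sparrow]
8. Engineer goes back to the storage bay alone.  [the storage bay: the hawk, the mantis, the snake | the lab module: the finch, the frog, the sparrow]
9. Engineer goes to the lab module with the snake.  [the storage bay: the hawk, the mantis | the lab module: the finch, the frog, the snake, the sparrow]
10. Engineer goes back to the storage bay alone.  [the storage bay: the hawk, the mantis | the lab module: the finch, the frog, the snake, the sparrow]
11. Engineer goes to the lab module with the hawk.  [the storage bay: the mantis | the lab module: the finch, the frog, the hawk, the snake, the sparrow]
12. Engineer goes back to the storage bay alone.  [the storage bay: the mantis | the lab module: the finch, the frog, the hawk, the snake, the sparrow]
13. Engineer goes to the lab module with the mantis.  [the storage bay: — | the lab module: the finch, the frog, the hawk, the mantis, the snake, the sparrow]

13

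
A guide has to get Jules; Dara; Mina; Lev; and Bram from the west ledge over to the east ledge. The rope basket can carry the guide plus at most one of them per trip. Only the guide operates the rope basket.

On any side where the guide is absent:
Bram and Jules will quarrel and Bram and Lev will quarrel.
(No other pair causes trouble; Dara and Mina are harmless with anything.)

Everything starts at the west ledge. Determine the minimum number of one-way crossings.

11

Counting alone: the guide can take at most 1 across per trip to the east ledge, so moving all 5 needs at least 5 loaded trips out, with a return between consecutive ones — at least 9 crossings.
The safety rule pushes this higher. Following every safe sequence of crossings, the most of the 5 that can be at the east ledge as the rope basket arrives there on crossing 9 is 4 — never all 5.
So no plan with fewer than 11 crossings exists, and this one achieves 11:
1. Guide goes to the east ledge with Bram.
2. Guide goes back to the west ledge alone.
3. Guide goes to the east ledge with Jules.
4. Guide goes back to the west ledge with Bram.
5. Guide goes to the east ledge with Lev.
6. Guide goes back to the west ledge alone.
7. Guide goes to the east ledge with Dara.
8. Guide goes back to the west ledge alone.
9. Guide goes to the east ledge with Mina.
10. Guide goes back to the west ledge alone.
11. Guide goes to the east ledge with Bram.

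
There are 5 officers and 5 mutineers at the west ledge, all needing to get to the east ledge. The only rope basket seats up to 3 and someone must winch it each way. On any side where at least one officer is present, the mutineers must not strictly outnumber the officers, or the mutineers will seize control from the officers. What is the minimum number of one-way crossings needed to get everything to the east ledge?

11

Counting alone: each trip to the east ledge takes at most 3 across and each return brings at least 1 back, so after t trips out (and t−1 returns) at most 3t − (t−1) of the 10 are across; that first reaches 10 at t = 5, so at least 9 crossings are needed.
The safety rule pushes this higher. Following every safe sequence of crossings, the most of the 10 that can be at the east ledge as the rope basket arrives there on crossing 9 is 9 — never all 10.
So no plan with fewer than 11 crossings exists, and this one achieves 11:
1. 2 mutineers → the east ledge.  (the west ledge: 5O 3M; the east ledge: 0O 2M)
2. 1 mutineer ← the west ledge.  (the west ledge: 5O 4M; the east ledge: 0O 1M)
3. 3 mutineers → the east ledge.  (the west ledge: 5O 1M; the east ledge: 0O 4M)
4. 1 mutineer ← the west ledge.  (the west ledge: 5O 2M; the east ledge: 0O 3M)
5. 3 officers → the east ledge.  (the west ledge: 2O 2M; the east ledge: 3O 3M)
6. 1 officer and 1 mutineer ← the west ledge.  (the west ledge: 3O 3M; the east ledge: 2O 2M)
7. 3 officers → the east ledge.  (the west ledge: 0O 3M; the east ledge: 5O 2M)
8. 1 mutineer ← the west ledge.  (the west ledge: 0O 4M; the east ledge: 5O 1M)
9. 2 mutineers → the east ledge.  (the west ledge: 0O 2M; the east ledge: 5O 3M)
10. 1 mutineer ← the west ledge.  (the west ledge: 0O 3M; the east ledge: 5O 2M)
11. 3 mutineers → the east ledge.  (the west ledge: 0O 0M; the east ledge: 5O 5M)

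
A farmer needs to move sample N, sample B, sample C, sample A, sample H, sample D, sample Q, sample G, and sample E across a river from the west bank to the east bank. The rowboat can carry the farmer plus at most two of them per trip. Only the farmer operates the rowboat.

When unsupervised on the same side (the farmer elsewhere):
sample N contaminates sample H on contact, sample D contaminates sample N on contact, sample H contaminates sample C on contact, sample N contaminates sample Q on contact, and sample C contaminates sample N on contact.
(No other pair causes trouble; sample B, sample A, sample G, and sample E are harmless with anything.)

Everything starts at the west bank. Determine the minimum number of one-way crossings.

15

Counting alone: the farmer can take at most 2 across per trip to the east bank, so moving all 9 needs at least 5 loaded trips out, with a return between consecutive ones — at least 9 crossings.
The safety rule pushes this higher. Following every safe sequence of crossings, the most of the 9 that can be at the east bank as the rowboat arrives there on crossings 9, 11, 13 is 6, 7, 8 respectively — never all 9.
So no plan with fewer than 15 crossings exists, and this one achieves 15:
1. Farmer goes to the east bank with sample C and sample N.  [the west bank: sample A, sample B, sample D, sample E, sample G, sample H, sample Q | the east bank: sample C, sample N]
2. Farmer goes back to the west bank with sample N.  [the west bank: sample A, sample B, sample D, sample E, sample G, sample H, sample N, sample Q | the east bank: sample C]
3. Farmer goes to the east bank with sample B and sample N.  [the west bank: sample A, sample D, sample E, sample G, sample H, sample Q | the east bank: sample B, sample C, sample N]
4. Farmer goes back to the west bank with sample N.  [the west bank: sample A, sample D, sample E, sample G, sample H, sample N, sample Q | the east bank: sample B, sample C]
5. Farmer goes to the east bank with sample A and sample N.  [the west bank: sample D, sample E, sample G, sample H, sample Q | the east bank: sample A, sample B, sample C, sample N]
6. Farmer goes back to the west bank with sample N.  [the west bank: sample D, sample E, sample G, sample H, sample N, sample Q | the east bank: sample A, sample B, sample C]
7. Farmer goes to the east bank with sample D and sample N.  [the west bank: sample E, sample G, sample H, sample Q | the east bank: sample A, sample B, sample C, sample D, sample N]
8. Farmer goes back to the west bank with sample N.  [the west bank: sample E, sample G, sample H, sample N, sample Q | the east bank: sample A, sample B, sample C, sample D]
9. Farmer goes to the east bank with sample N and sample Q.  [the west bank: sample E, sample G, sample H | the east bank: sample A, sample B, sample C, sample D, sample N, sample Q]
10. Farmer goes back to the west bank with sample N.  [the west bank: sample E, sample G, sample H, sample N | the east bank: sample A, sample B, sample C, sample D, sample Q]
11. Farmer goes to the east bank with sample G and sample N.  [the west bank: sample E, sample H | the east bank: sample A, sample B, sample C, sample D, sample G, sample N, sample Q]
12. Farmer goes back to the west bank with sample N.  [the west bank: sample E, sample H, sample N | the east bank: sample A, sample B, sample C, sample D, sample G, sample Q]
13. Farmer goes to the east bank with sample E and sample N.  [the west bank: sample H | the east bank: sample A, sample B, sample C, sample D, sample E, sample G, sample N, sample Q]
14. Farmer goes back to the west bank with sample N.  [the west bank: sample H, sample N | the east bank: sample A, sample B, sample C, sample D, sample E, sample G, sample Q]
15. Farmer goes to the east bank with sample H and sample N.  [the west bank: — | the east bank: sample A, sample B, sample C, sample D, sample E, sample G, sample H, sample N, sample Q]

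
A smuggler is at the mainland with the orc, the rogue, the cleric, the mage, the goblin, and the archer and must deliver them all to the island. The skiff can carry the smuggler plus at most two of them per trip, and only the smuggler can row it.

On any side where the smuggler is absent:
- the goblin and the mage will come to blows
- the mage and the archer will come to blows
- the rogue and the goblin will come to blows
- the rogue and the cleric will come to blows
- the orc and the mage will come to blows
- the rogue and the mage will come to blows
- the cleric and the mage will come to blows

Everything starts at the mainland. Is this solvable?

Yes

1. Smuggler goes to the island with the mage and the rogue.
2. Smuggler goes back to the mainland with the rogue.
3. Smuggler goes to the island with the orc and the rogue.
4. Smuggler goes back to the mainland with the mage.
5. Smuggler goes to the island with the archer and the mage.
6. Smuggler goes back to the mainland with the mage.
7. Smuggler goes to the island with the cleric and the goblin.
8. Smuggler goes back to the mainland with the rogue.
9. Smuggler goes to the island with the mage and the rogue.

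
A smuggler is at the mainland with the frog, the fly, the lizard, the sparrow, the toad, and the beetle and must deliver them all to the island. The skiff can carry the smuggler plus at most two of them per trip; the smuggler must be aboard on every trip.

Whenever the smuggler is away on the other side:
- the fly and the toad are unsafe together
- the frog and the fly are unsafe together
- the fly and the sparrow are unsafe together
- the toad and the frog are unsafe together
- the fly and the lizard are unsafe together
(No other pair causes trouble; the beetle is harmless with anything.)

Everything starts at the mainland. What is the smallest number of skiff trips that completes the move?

9

Counting alone: the smuggler can take at most 2 across per trip to the island, so moving all 6 needs at least 3 loaded trips out, with a return between consecutive ones — at least 5 crossings.
The safety rule pushes this higher. Following every safe sequence of crossings, the most of the 6 that can be at the island as the skiff arrives there on crossings 5, 7 is 4, 5 respectively — never all 6.
So no plan with fewer than 9 crossings exists, and this one achieves 9:
1. Smuggler goes to the island with the fly and the frog.
2. Smuggler goes back to the mainland with the frog.
3. Smuggler goes to the island with the frog and the lizard.
4. Smuggler goes back to the mainland with the fly.
5. Smuggler goes to the island with the fly and the sparrow.
6. Smuggler goes back to the mainland with the fly.
7. Smuggler goes to the island with the beetle and the fly.
8. Smuggler goes back to the mainland with the fly.
9. Smuggler goes to the island with the fly and the toad.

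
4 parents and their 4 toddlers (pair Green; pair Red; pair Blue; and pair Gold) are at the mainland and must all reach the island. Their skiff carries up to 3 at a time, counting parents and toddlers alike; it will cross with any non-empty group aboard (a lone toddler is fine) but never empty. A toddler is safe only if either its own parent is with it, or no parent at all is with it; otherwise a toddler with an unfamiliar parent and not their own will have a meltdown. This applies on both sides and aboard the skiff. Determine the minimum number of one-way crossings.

Counting alone: each trip to the island takes at most 3 across and each return brings at least 1 back, so after t trips out (and t−1 returns) at most 3t − (t−1) of the 8 are across; that first reaches 8 at t = 4, so at least 7 crossings are needed.
The safety rule pushes this higher. Following every safe sequence of crossings, the most of the 8 that can be at the island as the skiff arrives there on crossing 7 is 7 — never all 8.
So no plan with fewer than 9 crossings exists, and this one achieves 9:
1. parent Green and toddler Green cross → the island.
2. parent Green crosses ← the mainland.
3. parent Green, parent Red, and toddler Red cross → the island.
4. parent Green and toddler Green cross ← the mainland.
5. parent Blue, parent Gold, and parent Green cross → the island.
6. toddler Red crosses ← the mainland.
7. toddler Green and toddler Red cross → the island.
8. toddler Green crosses ← the mainland.
9. toddler Blue, toddler Gold, and toddler Green cross → the island.

9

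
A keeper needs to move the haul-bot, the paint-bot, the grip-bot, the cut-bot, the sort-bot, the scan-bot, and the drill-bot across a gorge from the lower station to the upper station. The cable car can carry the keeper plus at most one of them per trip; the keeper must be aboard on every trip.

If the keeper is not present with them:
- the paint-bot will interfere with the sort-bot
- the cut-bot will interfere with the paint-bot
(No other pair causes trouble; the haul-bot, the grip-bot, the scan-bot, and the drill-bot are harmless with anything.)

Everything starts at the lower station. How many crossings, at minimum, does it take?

15

Counting alone: the keeper can take at most 1 across per trip to the upper station, so moving all 7 needs at least 7 loaded trips out, with a return between consecutive ones — at least 13 crossings.
The safety rule pushes this higher. Following every safe sequence of crossings, the most of the 7 that can be at the upper station as the cable car arrives there on crossing 13 is 6 — never all 7.
So no plan with fewer than 15 crossings exists, and this one achieves 15:
1. Keeper goes to the upper station with the paint-bot.  [the lower station: the cut-bot, the drill-bot, the grip-bot, the haul-bot, the scan-bot, the sort-bot | the upper station: the paint-bot]
2. Keeper goes back to the lower station alone.  [the lower station: the cut-bot, the drill-bot, the grip-bot, the haul-bot, the scan-bot, the sort-bot | the upper station: the paint-bot]
3. Keeper goes to the upper station with the haul-bot.  [the lower station: the cut-bot, the drill-bot, the grip-bot, the scan-bot, the sort-bot | the upper station: the haul-bot, the paint-bot]
4. Keeper goes back to the lower station alone.  [the lower station: the cut-bot, the drill-bot, the grip-bot, the scan-bot, the sort-bot | the upper station: the haul-bot, the paint-bot]
5. Keeper goes to the upper station with the grip-bot.  [the lower station: the cut-bot, the drill-bot, the scan-bot, the sort-bot | the upper station: the grip-bot, the haul-bot, the paint-bot]
6. Keeper goes back to the lower station alone.  [the lower station: the cut-bot, the drill-bot, the scan-bot, the sort-bot | the upper station: the grip-bot, the haul-bot, the paint-bot]
7. Keeper goes to the upper station with the cut-bot.  [the lower station: the drill-bot, the scan-bot, the sort-bot | the upper station: the cut-bot, the grip-bot, the haul-bot, the paint-bot]
8. Keeper goes back to the lower station with the paint-bot.  [the lower station: the drill-bot, the paint-bot, the scan-bot, the sort-bot | the upper station: the cut-bot, the grip-bot, the haul-bot]
9. Keeper goes to the upper station with the sort-bot.  [the lower station: the drill-bot, the paint-bot, the scan-bot | the upper station: the cut-bot, the grip-bot, the haul-bot, the sort-bot]
10. Keeper goes back to the lower station alone.  [the lower station: the drill-bot, the paint-bot, the scan-bot | the upper station: the cut-bot, the grip-bot, the haul-bot, the sort-bot]
11. Keeper goes to the upper station with the scan-bot.  [the lower station: the drill-bot, the paint-bot | the upper station: the cut-bot, the grip-bot, the haul-bot, the scan-bot, the sort-bot]
12. Keeper goes back to the lower station alone.  [the lower station: the drill-bot, the paint-bot | the upper station: the cut-bot, the grip-bot, the haul-bot, the scan-bot, the sort-bot]
13. Keeper goes to the upper station with the drill-bot.  [the lower station: the paint-bot | the upper station: the cut-bot, the drill-bot, the grip-bot, the haul-bot, the scan-bot, the sort-bot]
14. Keeper goes back to the lower station alone.  [the lower station: the paint-bot | the upper station: the cut-bot, the drill-bot, the grip-bot, the haul-bot, the scan-bot, the sort-bot]
15. Keeper goes to the upper station with the paint-bot.  [the lower station: — | the upper station: the cut-bot, the drill-bot, the grip-bot, the haul-bot, the paint-bot, the scan-bot, the sort-bot]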